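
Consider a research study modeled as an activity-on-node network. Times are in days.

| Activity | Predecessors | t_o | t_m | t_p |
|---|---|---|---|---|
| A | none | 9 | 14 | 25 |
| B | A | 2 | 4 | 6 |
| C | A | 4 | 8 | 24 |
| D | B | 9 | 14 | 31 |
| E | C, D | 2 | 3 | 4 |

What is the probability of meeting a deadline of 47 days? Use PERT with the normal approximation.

te_A = (9 + 4·14 + 25)/6 = 90/6 = 15; σ²_A = ((25−9)/6)² = 7.111
te_B = (2 + 4·4 + 6)/6 = 24/6 = 4; σ²_B = ((6−2)/6)² = 0.444
te_C = (4 + 4·8 + 24)/6 = 60/6 = 10; σ²_C = ((24−4)/6)² = 11.111
te_D = (9 + 4·14 + 31)/6 = 96/6 = 16; σ²_D = ((31−9)/6)² = 13.444
te_E = (2 + 4·3 + 4)/6 = 18/6 = 3; σ²_E = ((4−2)/6)² = 0.111

Forward pass:
ES_A = 0; EF_A = 15
ES_B = 15; EF_B = 15+4 = 19
ES_C = 15; EF_C = 15+10 = 25
ES_D = 19; EF_D = 19+16 = 35
ES_E = max(EF_C=25, EF_D=35) = 35; EF_E = 35+3 = 38
Expected project duration μ = 38 days. Critical path: A → B → D → E.

Variance along critical path = 7.111 + 0.444 + 13.444 + 0.111 = 21.111; σ = √21.111 = 4.595 days.
Z = (47 − 38) / 4.595 = 1.959
P(T ≤ 47) = Φ(1.959) ≈ 0.975

0.975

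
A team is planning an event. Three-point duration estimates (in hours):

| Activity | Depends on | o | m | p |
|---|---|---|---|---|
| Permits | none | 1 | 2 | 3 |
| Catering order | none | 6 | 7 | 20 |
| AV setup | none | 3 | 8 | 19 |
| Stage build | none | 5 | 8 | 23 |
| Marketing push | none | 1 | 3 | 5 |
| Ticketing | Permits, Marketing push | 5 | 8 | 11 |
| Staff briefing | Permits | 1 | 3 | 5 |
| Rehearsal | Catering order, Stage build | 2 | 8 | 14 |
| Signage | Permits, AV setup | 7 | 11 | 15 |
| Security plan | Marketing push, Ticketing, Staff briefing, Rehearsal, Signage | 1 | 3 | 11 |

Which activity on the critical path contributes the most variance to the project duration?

te_Permits = (1 + 4·2 + 3)/6 = 12/6 = 2; σ²_Permits = ((3−1)/6)² = 0.111
te_Catering order = (6 + 4·7 + 20)/6 = 54/6 = 9; σ²_Catering order = ((20−6)/6)² = 5.444
te_AV setup = (3 + 4·8 + 19)/6 = 54/6 = 9; σ²_AV setup = ((19−3)/6)² = 7.111
te_Stage build = (5 + 4·8 + 23)/6 = 60/6 = 10; σ²_Stage build = ((23−5)/6)² = 9.000
te_Marketing push = (1 + 4·3 + 5)/6 = 18/6 = 3; σ²_Marketing push = ((5−1)/6)² = 0.444
te_Ticketing = (5 + 4·8 + 11)/6 = 48/6 = 8; σ²_Ticketing = ((11−5)/6)² = 1.000
te_Staff briefing = (1 + 4·3 + 5)/6 = 18/6 = 3; σ²_Staff briefing = ((5−1)/6)² = 0.444
te_Rehearsal = (2 + 4·8 + 14)/6 = 48/6 = 8; σ²_Rehearsal = ((14−2)/6)² = 4.000
te_Signage = (7 + 4·11 + 15)/6 = 66/6 = 11; σ²_Signage = ((15−7)/6)² = 1.778
te_Security plan = (1 + 4·3 + 11)/6 = 24/6 = 4; σ²_Security plan = ((11−1)/6)² = 2.778

Forward pass:
ES_Permits = 0; EF_Permits = 2
ES_Catering order = 0; EF_Catering order = 9
ES_AV setup = 0; EF_AV setup = 9
ES_Stage build = 0; EF_Stage build = 10
ES_Marketing push = 0; EF_Marketing push = 3
ES_Ticketing = max(EF_Permits=2, EF_Marketing push=3) = 3; EF_Ticketing = 3+8 = 11
ES_Staff briefing = 2; EF_Staff briefing = 2+3 = 5
ES_Rehearsal = max(EF_Catering order=9, EF_Stage build=10) = 10; EF_Rehearsal = 10+8 = 18
ES_Signage = max(EF_Permits=2, EF_AV setup=9) = 9; EF_Signage = 9+11 = 20
ES_Security plan = max(EF_Marketing push=3, EF_Ticketing=11, EF_Staff briefing=5, EF_Rehearsal=18, EF_Signage=20) = 20; EF_Security plan = 20+4 = 24
Expected project duration μ = 24 hours. Critical path: AV setup → Signage → Security plan.

Variances on critical path: σ²_AV setup=7.111, σ²_Signage=1.778, σ²_Security plan=2.778.
Largest is σ²_AV setup = 7.111.

AV setup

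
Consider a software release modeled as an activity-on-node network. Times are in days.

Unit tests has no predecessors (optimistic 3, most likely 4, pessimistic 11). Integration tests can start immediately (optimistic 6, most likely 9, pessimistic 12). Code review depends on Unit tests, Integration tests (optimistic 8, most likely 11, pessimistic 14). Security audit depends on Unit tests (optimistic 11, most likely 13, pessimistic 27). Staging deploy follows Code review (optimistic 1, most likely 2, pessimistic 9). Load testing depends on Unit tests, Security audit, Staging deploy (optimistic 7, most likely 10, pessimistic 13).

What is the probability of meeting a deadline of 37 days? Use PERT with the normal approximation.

0.966

te_Unit tests = (3 + 4·4 + 11)/6 = 30/6 = 5; σ²_Unit tests = ((11−3)/6)² = 1.778
te_Integration tests = (6 + 4·9 + 12)/6 = 54/6 = 9; σ²_Integration tests = ((12−6)/6)² = 1.000
te_Code review = (8 + 4·11 + 14)/6 = 66/6 = 11; σ²_Code review = ((14−8)/6)² = 1.000
te_Security audit = (11 + 4·13 + 27)/6 = 90/6 = 15; σ²_Security audit = ((27−11)/6)² = 7.111
te_Staging deploy = (1 + 4·2 + 9)/6 = 18/6 = 3; σ²_Staging deploy = ((9−1)/6)² = 1.778
te_Load testing = (7 + 4·10 + 13)/6 = 60/6 = 10; σ²_Load testing = ((13−7)/6)² = 1.000

Forward pass:
ES_Unit tests = 0; EF_Unit tests = 5
ES_Integration tests = 0; EF_Integration tests = 9
ES_Code review = max(EF_Unit tests=5, EF_Integration tests=9) = 9; EF_Code review = 9+11 = 20
ES_Security audit = 5; EF_Security audit = 5+15 = 20
ES_Staging deploy = 20; EF_Staging deploy = 20+3 = 23
ES_Load testing = max(EF_Unit tests=5, EF_Security audit=20, EF_Staging deploy=23) = 23; EF_Load testing = 23+10 = 33
Expected project duration μ = 33 days. Critical path: Integration tests → Code review → Staging deploy → Load testing.

Variance along critical path = 1.000 + 1.000 + 1.778 + 1.000 = 4.778; σ = √4.778 = 2.186 days.
Z = (37 − 33) / 2.186 = 1.830
P(T ≤ 37) = Φ(1.830) ≈ 0.966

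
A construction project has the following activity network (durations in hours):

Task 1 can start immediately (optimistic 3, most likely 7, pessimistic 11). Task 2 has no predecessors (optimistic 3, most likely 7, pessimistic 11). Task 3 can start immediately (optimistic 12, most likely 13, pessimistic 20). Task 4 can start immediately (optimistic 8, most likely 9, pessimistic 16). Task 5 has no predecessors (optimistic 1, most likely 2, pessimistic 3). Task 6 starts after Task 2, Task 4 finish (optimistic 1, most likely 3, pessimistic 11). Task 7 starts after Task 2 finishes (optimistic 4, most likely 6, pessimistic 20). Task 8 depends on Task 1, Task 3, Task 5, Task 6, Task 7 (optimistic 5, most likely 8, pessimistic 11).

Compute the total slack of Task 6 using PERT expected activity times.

1 hours

te_Task 1 = (3 + 4·7 + 11)/6 = 42/6 = 7
te_Task 2 = (3 + 4·7 + 11)/6 = 42/6 = 7
te_Task 3 = (12 + 4·13 + 20)/6 = 84/6 = 14
te_Task 4 = (8 + 4·9 + 16)/6 = 60/6 = 10
te_Task 5 = (1 + 4·2 + 3)/6 = 12/6 = 2
te_Task 6 = (1 + 4·3 + 11)/6 = 24/6 = 4
te_Task 7 = (4 + 4·6 + 20)/6 = 48/6 = 8
te_Task 8 = (5 + 4·8 + 11)/6 = 48/6 = 8

Forward pass:
ES_Task 1 = 0; EF_Task 1 = 7
ES_Task 2 = 0; EF_Task 2 = 7
ES_Task 3 = 0; EF_Task 3 = 14
ES_Task 4 = 0; EF_Task 4 = 10
ES_Task 5 = 0; EF_Task 5 = 2
ES_Task 6 = max(EF_Task 2=7, EF_Task 4=10) = 10; EF_Task 6 = 10+4 = 14
ES_Task 7 = 7; EF_Task 7 = 7+8 = 15
ES_Task 8 = max(EF_Task 1=7, EF_Task 3=14, EF_Task 5=2, EF_Task 6=14, EF_Task 7=15) = 15; EF_Task 8 = 15+8 = 23
Expected project duration μ = 23 hours. Critical path: Task 2 → Task 7 → Task 8.

Backward pass:
LF_Task 8 = 23; LS_Task 8 = 23−8 = 15
LF_Task 7 = LS_Task 8 = 15; LS_Task 7 = 15−8 = 7
LF_Task 6 = LS_Task 8 = 15; LS_Task 6 = 15−4 = 11
LF_Task 5 = LS_Task 8 = 15; LS_Task 5 = 15−2 = 13
LF_Task 4 = LS_Task 6 = 11; LS_Task 4 = 11−10 = 1
LF_Task 3 = LS_Task 8 = 15; LS_Task 3 = 15−14 = 1
LF_Task 2 = min(LS_Task 6=11, LS_Task 7=7) = 7; LS_Task 2 = 7−7 = 0
LF_Task 1 = LS_Task 8 = 15; LS_Task 1 = 15−7 = 8
Slack_Task 6 = LS_Task 6 − ES_Task 6 = 11 − 10 = 1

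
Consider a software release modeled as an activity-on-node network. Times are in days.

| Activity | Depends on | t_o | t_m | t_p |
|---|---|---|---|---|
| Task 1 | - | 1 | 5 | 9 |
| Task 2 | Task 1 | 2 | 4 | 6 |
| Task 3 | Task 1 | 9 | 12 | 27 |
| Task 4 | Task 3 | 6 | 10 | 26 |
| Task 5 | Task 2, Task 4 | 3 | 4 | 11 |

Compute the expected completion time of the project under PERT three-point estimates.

te_Task 1 = (1 + 4·5 + 9)/6 = 30/6 = 5
te_Task 2 = (2 + 4·4 + 6)/6 = 24/6 = 4
te_Task 3 = (9 + 4·12 + 27)/6 = 84/6 = 14
te_Task 4 = (6 + 4·10 + 26)/6 = 72/6 = 12
te_Task 5 = (3 + 4·4 + 11)/6 = 30/6 = 5

Forward pass:
ES_Task 1 = 0; EF_Task 1 = 5
ES_Task 2 = 5; EF_Task 2 = 5+4 = 9
ES_Task 3 = 5; EF_Task 3 = 5+14 = 19
ES_Task 4 = 19; EF_Task 4 = 19+12 = 31
ES_Task 5 = max(EF_Task 2=9, EF_Task 4=31) = 31; EF_Task 5 = 31+5 = 36
Expected project duration μ = 36 days. Critical path: Task 1 → Task 3 → Task 4 → Task 5.

36 days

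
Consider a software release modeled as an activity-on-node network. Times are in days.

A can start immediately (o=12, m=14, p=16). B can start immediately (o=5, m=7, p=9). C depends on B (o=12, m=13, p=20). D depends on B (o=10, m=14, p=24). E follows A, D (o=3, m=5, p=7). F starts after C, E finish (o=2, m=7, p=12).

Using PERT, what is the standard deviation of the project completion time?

te_A = (12 + 4·14 + 16)/6 = 84/6 = 14; σ²_A = ((16−12)/6)² = 0.444
te_B = (5 + 4·7 + 9)/6 = 42/6 = 7; σ²_B = ((9−5)/6)² = 0.444
te_C = (12 + 4·13 + 20)/6 = 84/6 = 14; σ²_C = ((20−12)/6)² = 1.778
te_D = (10 + 4·14 + 24)/6 = 90/6 = 15; σ²_D = ((24−10)/6)² = 5.444
te_E = (3 + 4·5 + 7)/6 = 30/6 = 5; σ²_E = ((7−3)/6)² = 0.444
te_F = (2 + 4·7 + 12)/6 = 42/6 = 7; σ²_F = ((12−2)/6)² = 2.778

Forward pass:
ES_A = 0; EF_A = 14
ES_B = 0; EF_B = 7
ES_C = 7; EF_C = 7+14 = 21
ES_D = 7; EF_D = 7+15 = 22
ES_E = max(EF_A=14, EF_D=22) = 22; EF_E = 22+5 = 27
ES_F = max(EF_C=21, EF_E=27) = 27; EF_F = 27+7 = 34
Expected project duration μ = 34 days. Critical path: B → D → E → F.

Variance along critical path = 0.444 + 5.444 + 0.444 + 2.778 = 9.111
σ = √9.111 = 3.018 days

3.02 days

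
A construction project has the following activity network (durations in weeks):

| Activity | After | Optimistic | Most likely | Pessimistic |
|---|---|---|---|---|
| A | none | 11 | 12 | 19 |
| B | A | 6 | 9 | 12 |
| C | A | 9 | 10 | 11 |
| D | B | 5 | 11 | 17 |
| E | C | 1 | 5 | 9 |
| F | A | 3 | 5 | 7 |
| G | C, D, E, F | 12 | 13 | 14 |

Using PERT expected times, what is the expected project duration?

46 weeks

te_A = (11 + 4·12 + 19)/6 = 78/6 = 13
te_B = (6 + 4·9 + 12)/6 = 54/6 = 9
te_C = (9 + 4·10 + 11)/6 = 60/6 = 10
te_D = (5 + 4·11 + 17)/6 = 66/6 = 11
te_E = (1 + 4·5 + 9)/6 = 30/6 = 5
te_F = (3 + 4·5 + 7)/6 = 30/6 = 5
te_G = (12 + 4·13 + 14)/6 = 78/6 = 13

Forward pass:
ES_A = 0; EF_A = 13
ES_B = 13; EF_B = 13+9 = 22
ES_C = 13; EF_C = 13+10 = 23
ES_D = 22; EF_D = 22+11 = 33
ES_E = 23; EF_E = 23+5 = 28
ES_F = 13; EF_F = 13+5 = 18
ES_G = max(EF_C=23, EF_D=33, EF_E=28, EF_F=18) = 33; EF_G = 33+13 = 46
Expected project duration μ = 46 weeks. Critical path: A → B → D → G.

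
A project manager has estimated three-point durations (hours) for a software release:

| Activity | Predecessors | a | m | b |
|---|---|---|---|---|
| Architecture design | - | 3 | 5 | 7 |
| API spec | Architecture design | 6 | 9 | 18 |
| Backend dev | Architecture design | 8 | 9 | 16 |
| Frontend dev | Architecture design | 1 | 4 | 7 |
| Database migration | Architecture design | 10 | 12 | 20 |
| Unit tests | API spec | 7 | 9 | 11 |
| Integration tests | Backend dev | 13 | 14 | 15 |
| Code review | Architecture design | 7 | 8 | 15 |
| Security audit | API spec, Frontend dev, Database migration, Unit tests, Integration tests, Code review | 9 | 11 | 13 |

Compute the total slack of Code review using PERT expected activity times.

te_Architecture design = (3 + 4·5 + 7)/6 = 30/6 = 5
te_API spec = (6 + 4·9 + 18)/6 = 60/6 = 10
te_Backend dev = (8 + 4·9 + 16)/6 = 60/6 = 10
te_Frontend dev = (1 + 4·4 + 7)/6 = 24/6 = 4
te_Database migration = (10 + 4·12 + 20)/6 = 78/6 = 13
te_Unit tests = (7 + 4·9 + 11)/6 = 54/6 = 9
te_Integration tests = (13 + 4·14 + 15)/6 = 84/6 = 14
te_Code review = (7 + 4·8 + 15)/6 = 54/6 = 9
te_Security audit = (9 + 4·11 + 13)/6 = 66/6 = 11

Forward pass:
ES_Architecture design = 0; EF_Architecture design = 5
ES_API spec = 5; EF_API spec = 5+10 = 15
ES_Backend dev = 5; EF_Backend dev = 5+10 = 15
ES_Frontend dev = 5; EF_Frontend dev = 5+4 = 9
ES_Database migration = 5; EF_Database migration = 5+13 = 18
ES_Unit tests = 15; EF_Unit tests = 15+9 = 24
ES_Integration tests = 15; EF_Integration tests = 15+14 = 29
ES_Code review = 5; EF_Code review = 5+9 = 14
ES_Security audit = max(EF_API spec=15, EF_Frontend dev=9, EF_Database migration=18, EF_Unit tests=24, EF_Integration tests=29, EF_Code review=14) = 29; EF_Security audit = 29+11 = 40
Expected project duration μ = 40 hours. Critical path: Architecture design → Backend dev → Integration tests → Security audit.

Backward pass:
LF_Security audit = 40; LS_Security audit = 40−11 = 29
LF_Code review = LS_Security audit = 29; LS_Code review = 29−9 = 20
LF_Integration tests = LS_Security audit = 29; LS_Integration tests = 29−14 = 15
LF_Unit tests = LS_Security audit = 29; LS_Unit tests = 29−9 = 20
LF_Database migration = LS_Security audit = 29; LS_Database migration = 29−13 = 16
LF_Frontend dev = LS_Security audit = 29; LS_Frontend dev = 29−4 = 25
LF_Backend dev = LS_Integration tests = 15; LS_Backend dev = 15−10 = 5
LF_API spec = min(LS_Unit tests=20, LS_Security audit=29) = 20; LS_API spec = 20−10 = 10
LF_Architecture design = min(LS_API spec=10, LS_Backend dev=5, LS_Frontend dev=25, LS_Database migration=16, LS_Code review=20) = 5; LS_Architecture design = 5−5 = 0
Slack_Code review = LS_Code review − ES_Code review = 20 − 5 = 15

15 hours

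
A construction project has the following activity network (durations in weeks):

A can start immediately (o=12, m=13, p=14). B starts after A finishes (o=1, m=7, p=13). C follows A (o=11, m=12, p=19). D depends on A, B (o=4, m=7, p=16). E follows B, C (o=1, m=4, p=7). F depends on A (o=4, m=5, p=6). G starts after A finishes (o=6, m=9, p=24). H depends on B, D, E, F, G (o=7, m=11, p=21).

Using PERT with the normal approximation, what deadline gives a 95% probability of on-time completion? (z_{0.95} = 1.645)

te_A = (12 + 4·13 + 14)/6 = 78/6 = 13; σ²_A = ((14−12)/6)² = 0.111
te_B = (1 + 4·7 + 13)/6 = 42/6 = 7; σ²_B = ((13−1)/6)² = 4.000
te_C = (11 + 4·12 + 19)/6 = 78/6 = 13; σ²_C = ((19−11)/6)² = 1.778
te_D = (4 + 4·7 + 16)/6 = 48/6 = 8; σ²_D = ((16−4)/6)² = 4.000
te_E = (1 + 4·4 + 7)/6 = 24/6 = 4; σ²_E = ((7−1)/6)² = 1.000
te_F = (4 + 4·5 + 6)/6 = 30/6 = 5; σ²_F = ((6−4)/6)² = 0.111
te_G = (6 + 4·9 + 24)/6 = 66/6 = 11; σ²_G = ((24−6)/6)² = 9.000
te_H = (7 + 4·11 + 21)/6 = 72/6 = 12; σ²_H = ((21−7)/6)² = 5.444

Forward pass:
ES_A = 0; EF_A = 13
ES_B = 13; EF_B = 13+7 = 20
ES_C = 13; EF_C = 13+13 = 26
ES_D = max(EF_A=13, EF_B=20) = 20; EF_D = 20+8 = 28
ES_E = max(EF_B=20, EF_C=26) = 26; EF_E = 26+4 = 30
ES_F = 13; EF_F = 13+5 = 18
ES_G = 13; EF_G = 13+11 = 24
ES_H = max(EF_B=20, EF_D=28, EF_E=30, EF_F=18, EF_G=24) = 30; EF_H = 30+12 = 42
Expected project duration μ = 42 weeks. Critical path: A → C → E → H.

Variance along critical path = 0.111 + 1.778 + 1.000 + 5.444 = 8.333; σ = 2.887 weeks.
D = μ + z·σ = 42 + 1.645·2.887 = 46.7 weeks

46.7 weeks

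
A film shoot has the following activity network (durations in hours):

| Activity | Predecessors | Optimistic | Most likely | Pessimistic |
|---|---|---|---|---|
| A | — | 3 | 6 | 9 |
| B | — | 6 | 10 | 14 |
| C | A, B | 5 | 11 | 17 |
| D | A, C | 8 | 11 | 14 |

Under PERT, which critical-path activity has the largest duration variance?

te_A = (3 + 4·6 + 9)/6 = 36/6 = 6; σ²_A = ((9−3)/6)² = 1.000
te_B = (6 + 4·10 + 14)/6 = 60/6 = 10; σ²_B = ((14−6)/6)² = 1.778
te_C = (5 + 4·11 + 17)/6 = 66/6 = 11; σ²_C = ((17−5)/6)² = 4.000
te_D = (8 + 4·11 + 14)/6 = 66/6 = 11; σ²_D = ((14−8)/6)² = 1.000

Forward pass:
ES_A = 0; EF_A = 6
ES_B = 0; EF_B = 10
ES_C = max(EF_A=6, EF_B=10) = 10; EF_C = 10+11 = 21
ES_D = max(EF_A=6, EF_C=21) = 21; EF_D = 21+11 = 32
Expected project duration μ = 32 hours. Critical path: B → C → D.

Variances on critical path: σ²_B=1.778, σ²_C=4.000, σ²_D=1.000.
Largest is σ²_C = 4.000.

C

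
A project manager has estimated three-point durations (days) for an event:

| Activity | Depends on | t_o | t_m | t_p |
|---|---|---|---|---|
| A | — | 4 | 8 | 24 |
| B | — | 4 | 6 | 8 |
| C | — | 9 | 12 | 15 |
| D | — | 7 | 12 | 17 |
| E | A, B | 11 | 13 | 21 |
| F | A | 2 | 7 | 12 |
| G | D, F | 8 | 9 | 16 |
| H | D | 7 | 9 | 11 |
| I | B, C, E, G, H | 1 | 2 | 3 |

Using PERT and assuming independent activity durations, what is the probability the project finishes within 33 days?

te_A = (4 + 4·8 + 24)/6 = 60/6 = 10; σ²_A = ((24−4)/6)² = 11.111
te_B = (4 + 4·6 + 8)/6 = 36/6 = 6; σ²_B = ((8−4)/6)² = 0.444
te_C = (9 + 4·12 + 15)/6 = 72/6 = 12; σ²_C = ((15−9)/6)² = 1.000
te_D = (7 + 4·12 + 17)/6 = 72/6 = 12; σ²_D = ((17−7)/6)² = 2.778
te_E = (11 + 4·13 + 21)/6 = 84/6 = 14; σ²_E = ((21−11)/6)² = 2.778
te_F = (2 + 4·7 + 12)/6 = 42/6 = 7; σ²_F = ((12−2)/6)² = 2.778
te_G = (8 + 4·9 + 16)/6 = 60/6 = 10; σ²_G = ((16−8)/6)² = 1.778
te_H = (7 + 4·9 + 11)/6 = 54/6 = 9; σ²_H = ((11−7)/6)² = 0.444
te_I = (1 + 4·2 + 3)/6 = 12/6 = 2; σ²_I = ((3−1)/6)² = 0.111

Forward pass:
ES_A = 0; EF_A = 10
ES_B = 0; EF_B = 6
ES_C = 0; EF_C = 12
ES_D = 0; EF_D = 12
ES_E = max(EF_A=10, EF_B=6) = 10; EF_E = 10+14 = 24
ES_F = 10; EF_F = 10+7 = 17
ES_G = max(EF_D=12, EF_F=17) = 17; EF_G = 17+10 = 27
ES_H = 12; EF_H = 12+9 = 21
ES_I = max(EF_B=6, EF_C=12, EF_E=24, EF_G=27, EF_H=21) = 27; EF_I = 27+2 = 29
Expected project duration μ = 29 days. Critical path: A → F → G → I.

Variance along critical path = 11.111 + 2.778 + 1.778 + 0.111 = 15.778; σ = √15.778 = 3.972 days.
Z = (33 − 29) / 3.972 = 1.007
P(T ≤ 33) = Φ(1.007) ≈ 0.843

0.843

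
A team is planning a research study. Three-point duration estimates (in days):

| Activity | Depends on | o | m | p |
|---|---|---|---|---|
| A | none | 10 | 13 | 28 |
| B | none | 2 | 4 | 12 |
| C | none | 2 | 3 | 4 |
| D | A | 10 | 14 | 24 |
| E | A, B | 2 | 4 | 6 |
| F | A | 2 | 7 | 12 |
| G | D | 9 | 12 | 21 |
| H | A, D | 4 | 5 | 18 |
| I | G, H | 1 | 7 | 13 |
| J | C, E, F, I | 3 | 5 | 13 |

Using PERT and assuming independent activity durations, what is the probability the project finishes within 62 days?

0.884

te_A = (10 + 4·13 + 28)/6 = 90/6 = 15; σ²_A = ((28−10)/6)² = 9.000
te_B = (2 + 4·4 + 12)/6 = 30/6 = 5; σ²_B = ((12−2)/6)² = 2.778
te_C = (2 + 4·3 + 4)/6 = 18/6 = 3; σ²_C = ((4−2)/6)² = 0.111
te_D = (10 + 4·14 + 24)/6 = 90/6 = 15; σ²_D = ((24−10)/6)² = 5.444
te_E = (2 + 4·4 + 6)/6 = 24/6 = 4; σ²_E = ((6−2)/6)² = 0.444
te_F = (2 + 4·7 + 12)/6 = 42/6 = 7; σ²_F = ((12−2)/6)² = 2.778
te_G = (9 + 4·12 + 21)/6 = 78/6 = 13; σ²_G = ((21−9)/6)² = 4.000
te_H = (4 + 4·5 + 18)/6 = 42/6 = 7; σ²_H = ((18−4)/6)² = 5.444
te_I = (1 + 4·7 + 13)/6 = 42/6 = 7; σ²_I = ((13−1)/6)² = 4.000
te_J = (3 + 4·5 + 13)/6 = 36/6 = 6; σ²_J = ((13−3)/6)² = 2.778

Forward pass:
ES_A = 0; EF_A = 15
ES_B = 0; EF_B = 5
ES_C = 0; EF_C = 3
ES_D = 15; EF_D = 15+15 = 30
ES_E = max(EF_A=15, EF_B=5) = 15; EF_E = 15+4 = 19
ES_F = 15; EF_F = 15+7 = 22
ES_G = 30; EF_G = 30+13 = 43
ES_H = max(EF_A=15, EF_D=30) = 30; EF_H = 30+7 = 37
ES_I = max(EF_G=43, EF_H=37) = 43; EF_I = 43+7 = 50
ES_J = max(EF_C=3, EF_E=19, EF_F=22, EF_I=50) = 50; EF_J = 50+6 = 56
Expected project duration μ = 56 days. Critical path: A → D → G → I → J.

Variance along critical path = 9.000 + 5.444 + 4.000 + 4.000 + 2.778 = 25.222; σ = √25.222 = 5.022 days.
Z = (62 − 56) / 5.022 = 1.195
P(T ≤ 62) = Φ(1.195) ≈ 0.884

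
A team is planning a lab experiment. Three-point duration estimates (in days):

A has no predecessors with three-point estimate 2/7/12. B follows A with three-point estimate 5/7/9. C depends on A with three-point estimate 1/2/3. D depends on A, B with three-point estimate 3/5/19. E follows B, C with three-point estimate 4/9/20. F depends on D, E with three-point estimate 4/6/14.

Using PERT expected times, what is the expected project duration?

31 days

te_A = (2 + 4·7 + 12)/6 = 42/6 = 7
te_B = (5 + 4·7 + 9)/6 = 42/6 = 7
te_C = (1 + 4·2 + 3)/6 = 12/6 = 2
te_D = (3 + 4·5 + 19)/6 = 42/6 = 7
te_E = (4 + 4·9 + 20)/6 = 60/6 = 10
te_F = (4 + 4·6 + 14)/6 = 42/6 = 7

Forward pass:
ES_A = 0; EF_A = 7
ES_B = 7; EF_B = 7+7 = 14
ES_C = 7; EF_C = 7+2 = 9
ES_D = max(EF_A=7, EF_B=14) = 14; EF_D = 14+7 = 21
ES_E = max(EF_B=14, EF_C=9) = 14; EF_E = 14+10 = 24
ES_F = max(EF_D=21, EF_E=24) = 24; EF_F = 24+7 = 31
Expected project duration μ = 31 days. Critical path: A → B → E → F.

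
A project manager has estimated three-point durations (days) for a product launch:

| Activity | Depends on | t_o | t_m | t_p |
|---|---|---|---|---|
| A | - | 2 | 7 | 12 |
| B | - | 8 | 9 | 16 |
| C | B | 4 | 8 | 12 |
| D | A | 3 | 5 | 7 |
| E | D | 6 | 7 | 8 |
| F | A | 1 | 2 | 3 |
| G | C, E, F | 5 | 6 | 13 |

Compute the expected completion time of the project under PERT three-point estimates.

te_A = (2 + 4·7 + 12)/6 = 42/6 = 7
te_B = (8 + 4·9 + 16)/6 = 60/6 = 10
te_C = (4 + 4·8 + 12)/6 = 48/6 = 8
te_D = (3 + 4·5 + 7)/6 = 30/6 = 5
te_E = (6 + 4·7 + 8)/6 = 42/6 = 7
te_F = (1 + 4·2 + 3)/6 = 12/6 = 2
te_G = (5 + 4·6 + 13)/6 = 42/6 = 7

Forward pass:
ES_A = 0; EF_A = 7
ES_B = 0; EF_B = 10
ES_C = 10; EF_C = 10+8 = 18
ES_D = 7; EF_D = 7+5 = 12
ES_E = 12; EF_E = 12+7 = 19
ES_F = 7; EF_F = 7+2 = 9
ES_G = max(EF_C=18, EF_E=19, EF_F=9) = 19; EF_G = 19+7 = 26
Expected project duration μ = 26 days. Critical path: A → D → E → G.

26 days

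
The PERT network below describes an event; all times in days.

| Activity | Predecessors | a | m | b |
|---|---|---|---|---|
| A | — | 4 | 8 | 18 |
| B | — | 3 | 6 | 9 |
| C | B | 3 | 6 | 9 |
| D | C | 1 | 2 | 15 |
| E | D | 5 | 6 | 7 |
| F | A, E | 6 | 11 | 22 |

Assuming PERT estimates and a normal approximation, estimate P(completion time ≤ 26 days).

0.018

te_A = (4 + 4·8 + 18)/6 = 54/6 = 9; σ²_A = ((18−4)/6)² = 5.444
te_B = (3 + 4·6 + 9)/6 = 36/6 = 6; σ²_B = ((9−3)/6)² = 1.000
te_C = (3 + 4·6 + 9)/6 = 36/6 = 6; σ²_C = ((9−3)/6)² = 1.000
te_D = (1 + 4·2 + 15)/6 = 24/6 = 4; σ²_D = ((15−1)/6)² = 5.444
te_E = (5 + 4·6 + 7)/6 = 36/6 = 6; σ²_E = ((7−5)/6)² = 0.111
te_F = (6 + 4·11 + 22)/6 = 72/6 = 12; σ²_F = ((22−6)/6)² = 7.111

Forward pass:
ES_A = 0; EF_A = 9
ES_B = 0; EF_B = 6
ES_C = 6; EF_C = 6+6 = 12
ES_D = 12; EF_D = 12+4 = 16
ES_E = 16; EF_E = 16+6 = 22
ES_F = max(EF_A=9, EF_E=22) = 22; EF_F = 22+12 = 34
Expected project duration μ = 34 days. Critical path: B → C → D → E → F.

Variance along critical path = 1.000 + 1.000 + 5.444 + 0.111 + 7.111 = 14.667; σ = √14.667 = 3.830 days.
Z = (26 − 34) / 3.830 = -2.089
P(T ≤ 26) = Φ(-2.089) ≈ 0.018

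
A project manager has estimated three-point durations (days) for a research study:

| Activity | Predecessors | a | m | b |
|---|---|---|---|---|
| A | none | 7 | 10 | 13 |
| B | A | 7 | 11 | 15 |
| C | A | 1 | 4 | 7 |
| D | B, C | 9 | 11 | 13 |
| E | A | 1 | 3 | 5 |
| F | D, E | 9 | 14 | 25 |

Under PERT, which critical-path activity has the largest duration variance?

te_A = (7 + 4·10 + 13)/6 = 60/6 = 10; σ²_A = ((13−7)/6)² = 1.000
te_B = (7 + 4·11 + 15)/6 = 66/6 = 11; σ²_B = ((15−7)/6)² = 1.778
te_C = (1 + 4·4 + 7)/6 = 24/6 = 4; σ²_C = ((7−1)/6)² = 1.000
te_D = (9 + 4·11 + 13)/6 = 66/6 = 11; σ²_D = ((13−9)/6)² = 0.444
te_E = (1 + 4·3 + 5)/6 = 18/6 = 3; σ²_E = ((5−1)/6)² = 0.444
te_F = (9 + 4·14 + 25)/6 = 90/6 = 15; σ²_F = ((25−9)/6)² = 7.111

Forward pass:
ES_A = 0; EF_A = 10
ES_B = 10; EF_B = 10+11 = 21
ES_C = 10; EF_C = 10+4 = 14
ES_D = max(EF_B=21, EF_C=14) = 21; EF_D = 21+11 = 32
ES_E = 10; EF_E = 10+3 = 13
ES_F = max(EF_D=32, EF_E=13) = 32; EF_F = 32+15 = 47
Expected project duration μ = 47 days. Critical path: A → B → D → F.

Variances on critical path: σ²_A=1.000, σ²_B=1.778, σ²_D=0.444, σ²_F=7.111.
Largest is σ²_F = 7.111.

F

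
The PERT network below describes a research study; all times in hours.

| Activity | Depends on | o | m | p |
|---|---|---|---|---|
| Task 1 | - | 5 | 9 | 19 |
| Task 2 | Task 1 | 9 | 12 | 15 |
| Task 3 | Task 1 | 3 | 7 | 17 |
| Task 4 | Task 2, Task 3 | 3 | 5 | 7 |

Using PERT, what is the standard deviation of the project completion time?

2.62 hours

te_Task 1 = (5 + 4·9 + 19)/6 = 60/6 = 10; σ²_Task 1 = ((19−5)/6)² = 5.444
te_Task 2 = (9 + 4·12 + 15)/6 = 72/6 = 12; σ²_Task 2 = ((15−9)/6)² = 1.000
te_Task 3 = (3 + 4·7 + 17)/6 = 48/6 = 8; σ²_Task 3 = ((17−3)/6)² = 5.444
te_Task 4 = (3 + 4·5 + 7)/6 = 30/6 = 5; σ²_Task 4 = ((7−3)/6)² = 0.444

Forward pass:
ES_Task 1 = 0; EF_Task 1 = 10
ES_Task 2 = 10; EF_Task 2 = 10+12 = 22
ES_Task 3 = 10; EF_Task 3 = 10+8 = 18
ES_Task 4 = max(EF_Task 2=22, EF_Task 3=18) = 22; EF_Task 4 = 22+5 = 27
Expected project duration μ = 27 hours. Critical path: Task 1 → Task 2 → Task 4.

Variance along critical path = 5.444 + 1.000 + 0.444 = 6.889
σ = √6.889 = 2.625 hours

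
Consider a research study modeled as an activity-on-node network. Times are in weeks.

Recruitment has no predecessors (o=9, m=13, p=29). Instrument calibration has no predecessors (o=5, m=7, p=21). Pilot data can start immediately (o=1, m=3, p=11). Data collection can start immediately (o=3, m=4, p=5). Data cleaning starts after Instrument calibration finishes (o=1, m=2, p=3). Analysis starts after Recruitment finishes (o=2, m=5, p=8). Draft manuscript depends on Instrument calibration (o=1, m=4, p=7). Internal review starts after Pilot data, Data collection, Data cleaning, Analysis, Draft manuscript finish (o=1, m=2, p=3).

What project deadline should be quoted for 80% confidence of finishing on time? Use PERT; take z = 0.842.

24.9 weeks

te_Recruitment = (9 + 4·13 + 29)/6 = 90/6 = 15; σ²_Recruitment = ((29−9)/6)² = 11.111
te_Instrument calibration = (5 + 4·7 + 21)/6 = 54/6 = 9; σ²_Instrument calibration = ((21−5)/6)² = 7.111
te_Pilot data = (1 + 4·3 + 11)/6 = 24/6 = 4; σ²_Pilot data = ((11−1)/6)² = 2.778
te_Data collection = (3 + 4·4 + 5)/6 = 24/6 = 4; σ²_Data collection = ((5−3)/6)² = 0.111
te_Data cleaning = (1 + 4·2 + 3)/6 = 12/6 = 2; σ²_Data cleaning = ((3−1)/6)² = 0.111
te_Analysis = (2 + 4·5 + 8)/6 = 30/6 = 5; σ²_Analysis = ((8−2)/6)² = 1.000
te_Draft manuscript = (1 + 4·4 + 7)/6 = 24/6 = 4; σ²_Draft manuscript = ((7−1)/6)² = 1.000
te_Internal review = (1 + 4·2 + 3)/6 = 12/6 = 2; σ²_Internal review = ((3−1)/6)² = 0.111

Forward pass:
ES_Recruitment = 0; EF_Recruitment = 15
ES_Instrument calibration = 0; EF_Instrument calibration = 9
ES_Pilot data = 0; EF_Pilot data = 4
ES_Data collection = 0; EF_Data collection = 4
ES_Data cleaning = 9; EF_Data cleaning = 9+2 = 11
ES_Analysis = 15; EF_Analysis = 15+5 = 20
ES_Draft manuscript = 9; EF_Draft manuscript = 9+4 = 13
ES_Internal review = max(EF_Pilot data=4, EF_Data collection=4, EF_Data cleaning=11, EF_Analysis=20, EF_Draft manuscript=13) = 20; EF_Internal review = 20+2 = 22
Expected project duration μ = 22 weeks. Critical path: Recruitment → Analysis → Internal review.

Variance along critical path = 11.111 + 1.000 + 0.111 = 12.222; σ = 3.496 weeks.
D = μ + z·σ = 22 + 0.842·3.496 = 24.9 weeks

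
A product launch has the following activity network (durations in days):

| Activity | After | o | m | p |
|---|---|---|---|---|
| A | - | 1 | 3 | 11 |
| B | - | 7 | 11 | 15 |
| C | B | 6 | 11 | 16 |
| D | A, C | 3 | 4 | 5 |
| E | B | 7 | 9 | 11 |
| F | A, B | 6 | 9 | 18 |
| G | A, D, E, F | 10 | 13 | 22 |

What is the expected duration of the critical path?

40 days

te_A = (1 + 4·3 + 11)/6 = 24/6 = 4
te_B = (7 + 4·11 + 15)/6 = 66/6 = 11
te_C = (6 + 4·11 + 16)/6 = 66/6 = 11
te_D = (3 + 4·4 + 5)/6 = 24/6 = 4
te_E = (7 + 4·9 + 11)/6 = 54/6 = 9
te_F = (6 + 4·9 + 18)/6 = 60/6 = 10
te_G = (10 + 4·13 + 22)/6 = 84/6 = 14

Forward pass:
ES_A = 0; EF_A = 4
ES_B = 0; EF_B = 11
ES_C = 11; EF_C = 11+11 = 22
ES_D = max(EF_A=4, EF_C=22) = 22; EF_D = 22+4 = 26
ES_E = 11; EF_E = 11+9 = 20
ES_F = max(EF_A=4, EF_B=11) = 11; EF_F = 11+10 = 21
ES_G = max(EF_A=4, EF_D=26, EF_E=20, EF_F=21) = 26; EF_G = 26+14 = 40
Expected project duration μ = 40 days. Critical path: B → C → D → G.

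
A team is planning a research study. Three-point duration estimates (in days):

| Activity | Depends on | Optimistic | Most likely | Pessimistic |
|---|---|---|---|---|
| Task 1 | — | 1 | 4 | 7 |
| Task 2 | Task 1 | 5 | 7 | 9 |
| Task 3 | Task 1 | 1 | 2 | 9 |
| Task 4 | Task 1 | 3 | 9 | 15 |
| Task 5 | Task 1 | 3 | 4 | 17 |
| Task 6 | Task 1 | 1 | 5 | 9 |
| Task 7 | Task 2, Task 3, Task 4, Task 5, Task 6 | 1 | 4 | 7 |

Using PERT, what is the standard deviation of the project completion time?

te_Task 1 = (1 + 4·4 + 7)/6 = 24/6 = 4; σ²_Task 1 = ((7−1)/6)² = 1.000
te_Task 2 = (5 + 4·7 + 9)/6 = 42/6 = 7; σ²_Task 2 = ((9−5)/6)² = 0.444
te_Task 3 = (1 + 4·2 + 9)/6 = 18/6 = 3; σ²_Task 3 = ((9−1)/6)² = 1.778
te_Task 4 = (3 + 4·9 + 15)/6 = 54/6 = 9; σ²_Task 4 = ((15−3)/6)² = 4.000
te_Task 5 = (3 + 4·4 + 17)/6 = 36/6 = 6; σ²_Task 5 = ((17−3)/6)² = 5.444
te_Task 6 = (1 + 4·5 + 9)/6 = 30/6 = 5; σ²_Task 6 = ((9−1)/6)² = 1.778
te_Task 7 = (1 + 4·4 + 7)/6 = 24/6 = 4; σ²_Task 7 = ((7−1)/6)² = 1.000

Forward pass:
ES_Task 1 = 0; EF_Task 1 = 4
ES_Task 2 = 4; EF_Task 2 = 4+7 = 11
ES_Task 3 = 4; EF_Task 3 = 4+3 = 7
ES_Task 4 = 4; EF_Task 4 = 4+9 = 13
ES_Task 5 = 4; EF_Task 5 = 4+6 = 10
ES_Task 6 = 4; EF_Task 6 = 4+5 = 9
ES_Task 7 = max(EF_Task 2=11, EF_Task 3=7, EF_Task 4=13, EF_Task 5=10, EF_Task 6=9) = 13; EF_Task 7 = 13+4 = 17
Expected project duration μ = 17 days. Critical path: Task 1 → Task 4 → Task 7.

Variance along critical path = 1.000 + 4.000 + 1.000 = 6.000
σ = √6.000 = 2.449 days

2.45 days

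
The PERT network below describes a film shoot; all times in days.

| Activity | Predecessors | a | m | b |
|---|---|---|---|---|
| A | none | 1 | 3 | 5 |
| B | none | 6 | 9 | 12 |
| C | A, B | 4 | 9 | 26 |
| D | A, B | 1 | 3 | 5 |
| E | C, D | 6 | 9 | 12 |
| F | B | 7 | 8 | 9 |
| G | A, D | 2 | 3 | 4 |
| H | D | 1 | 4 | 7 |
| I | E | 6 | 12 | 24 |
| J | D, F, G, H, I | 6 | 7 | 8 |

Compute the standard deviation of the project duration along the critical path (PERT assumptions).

4.96 days

te_A = (1 + 4·3 + 5)/6 = 18/6 = 3; σ²_A = ((5−1)/6)² = 0.444
te_B = (6 + 4·9 + 12)/6 = 54/6 = 9; σ²_B = ((12−6)/6)² = 1.000
te_C = (4 + 4·9 + 26)/6 = 66/6 = 11; σ²_C = ((26−4)/6)² = 13.444
te_D = (1 + 4·3 + 5)/6 = 18/6 = 3; σ²_D = ((5−1)/6)² = 0.444
te_E = (6 + 4·9 + 12)/6 = 54/6 = 9; σ²_E = ((12−6)/6)² = 1.000
te_F = (7 + 4·8 + 9)/6 = 48/6 = 8; σ²_F = ((9−7)/6)² = 0.111
te_G = (2 + 4·3 + 4)/6 = 18/6 = 3; σ²_G = ((4−2)/6)² = 0.111
te_H = (1 + 4·4 + 7)/6 = 24/6 = 4; σ²_H = ((7−1)/6)² = 1.000
te_I = (6 + 4·12 + 24)/6 = 78/6 = 13; σ²_I = ((24−6)/6)² = 9.000
te_J = (6 + 4·7 + 8)/6 = 42/6 = 7; σ²_J = ((8−6)/6)² = 0.111

Forward pass:
ES_A = 0; EF_A = 3
ES_B = 0; EF_B = 9
ES_C = max(EF_A=3, EF_B=9) = 9; EF_C = 9+11 = 20
ES_D = max(EF_A=3, EF_B=9) = 9; EF_D = 9+3 = 12
ES_E = max(EF_C=20, EF_D=12) = 20; EF_E = 20+9 = 29
ES_F = 9; EF_F = 9+8 = 17
ES_G = max(EF_A=3, EF_D=12) = 12; EF_G = 12+3 = 15
ES_H = 12; EF_H = 12+4 = 16
ES_I = 29; EF_I = 29+13 = 42
ES_J = max(EF_D=12, EF_F=17, EF_G=15, EF_H=16, EF_I=42) = 42; EF_J = 42+7 = 49
Expected project duration μ = 49 days. Critical path: B → C → E → I → J.

Variance along critical path = 1.000 + 13.444 + 1.000 + 9.000 + 0.111 = 24.556
σ = √24.556 = 4.955 days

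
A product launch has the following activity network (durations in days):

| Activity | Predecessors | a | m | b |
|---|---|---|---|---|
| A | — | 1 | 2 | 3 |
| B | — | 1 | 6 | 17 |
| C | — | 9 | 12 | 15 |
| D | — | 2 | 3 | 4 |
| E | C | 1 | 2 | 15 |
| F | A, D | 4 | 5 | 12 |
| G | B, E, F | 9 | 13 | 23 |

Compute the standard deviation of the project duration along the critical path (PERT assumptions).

3.45 days

te_A = (1 + 4·2 + 3)/6 = 12/6 = 2; σ²_A = ((3−1)/6)² = 0.111
te_B = (1 + 4·6 + 17)/6 = 42/6 = 7; σ²_B = ((17−1)/6)² = 7.111
te_C = (9 + 4·12 + 15)/6 = 72/6 = 12; σ²_C = ((15−9)/6)² = 1.000
te_D = (2 + 4·3 + 4)/6 = 18/6 = 3; σ²_D = ((4−2)/6)² = 0.111
te_E = (1 + 4·2 + 15)/6 = 24/6 = 4; σ²_E = ((15−1)/6)² = 5.444
te_F = (4 + 4·5 + 12)/6 = 36/6 = 6; σ²_F = ((12−4)/6)² = 1.778
te_G = (9 + 4·13 + 23)/6 = 84/6 = 14; σ²_G = ((23−9)/6)² = 5.444

Forward pass:
ES_A = 0; EF_A = 2
ES_B = 0; EF_B = 7
ES_C = 0; EF_C = 12
ES_D = 0; EF_D = 3
ES_E = 12; EF_E = 12+4 = 16
ES_F = max(EF_A=2, EF_D=3) = 3; EF_F = 3+6 = 9
ES_G = max(EF_B=7, EF_E=16, EF_F=9) = 16; EF_G = 16+14 = 30
Expected project duration μ = 30 days. Critical path: C → E → G.

Variance along critical path = 1.000 + 5.444 + 5.444 = 11.889
σ = √11.889 = 3.448 days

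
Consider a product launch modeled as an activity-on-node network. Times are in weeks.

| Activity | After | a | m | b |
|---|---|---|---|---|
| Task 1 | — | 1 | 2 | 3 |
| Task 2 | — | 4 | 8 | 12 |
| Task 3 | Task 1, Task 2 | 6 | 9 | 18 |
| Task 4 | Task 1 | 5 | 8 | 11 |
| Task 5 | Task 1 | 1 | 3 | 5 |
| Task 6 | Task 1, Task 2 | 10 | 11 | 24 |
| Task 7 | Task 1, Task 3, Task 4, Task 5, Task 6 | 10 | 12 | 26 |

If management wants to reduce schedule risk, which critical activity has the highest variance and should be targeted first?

te_Task 1 = (1 + 4·2 + 3)/6 = 12/6 = 2; σ²_Task 1 = ((3−1)/6)² = 0.111
te_Task 2 = (4 + 4·8 + 12)/6 = 48/6 = 8; σ²_Task 2 = ((12−4)/6)² = 1.778
te_Task 3 = (6 + 4·9 + 18)/6 = 60/6 = 10; σ²_Task 3 = ((18−6)/6)² = 4.000
te_Task 4 = (5 + 4·8 + 11)/6 = 48/6 = 8; σ²_Task 4 = ((11−5)/6)² = 1.000
te_Task 5 = (1 + 4·3 + 5)/6 = 18/6 = 3; σ²_Task 5 = ((5−1)/6)² = 0.444
te_Task 6 = (10 + 4·11 + 24)/6 = 78/6 = 13; σ²_Task 6 = ((24−10)/6)² = 5.444
te_Task 7 = (10 + 4·12 + 26)/6 = 84/6 = 14; σ²_Task 7 = ((26−10)/6)² = 7.111

Forward pass:
ES_Task 1 = 0; EF_Task 1 = 2
ES_Task 2 = 0; EF_Task 2 = 8
ES_Task 3 = max(EF_Task 1=2, EF_Task 2=8) = 8; EF_Task 3 = 8+10 = 18
ES_Task 4 = 2; EF_Task 4 = 2+8 = 10
ES_Task 5 = 2; EF_Task 5 = 2+3 = 5
ES_Task 6 = max(EF_Task 1=2, EF_Task 2=8) = 8; EF_Task 6 = 8+13 = 21
ES_Task 7 = max(EF_Task 1=2, EF_Task 3=18, EF_Task 4=10, EF_Task 5=5, EF_Task 6=21) = 21; EF_Task 7 = 21+14 = 35
Expected project duration μ = 35 weeks. Critical path: Task 2 → Task 6 → Task 7.

Variances on critical path: σ²_Task 2=1.778, σ²_Task 6=5.444, σ²_Task 7=7.111.
Largest is σ²_Task 7 = 7.111.

Task 7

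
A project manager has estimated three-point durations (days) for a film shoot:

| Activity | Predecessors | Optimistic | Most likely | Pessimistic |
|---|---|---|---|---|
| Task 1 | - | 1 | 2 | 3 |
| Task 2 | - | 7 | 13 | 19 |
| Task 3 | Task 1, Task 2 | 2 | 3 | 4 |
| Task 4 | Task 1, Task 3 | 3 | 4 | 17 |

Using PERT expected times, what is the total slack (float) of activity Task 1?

11 days

te_Task 1 = (1 + 4·2 + 3)/6 = 12/6 = 2
te_Task 2 = (7 + 4·13 + 19)/6 = 78/6 = 13
te_Task 3 = (2 + 4·3 + 4)/6 = 18/6 = 3
te_Task 4 = (3 + 4·4 + 17)/6 = 36/6 = 6

Forward pass:
ES_Task 1 = 0; EF_Task 1 = 2
ES_Task 2 = 0; EF_Task 2 = 13
ES_Task 3 = max(EF_Task 1=2, EF_Task 2=13) = 13; EF_Task 3 = 13+3 = 16
ES_Task 4 = max(EF_Task 1=2, EF_Task 3=16) = 16; EF_Task 4 = 16+6 = 22
Expected project duration μ = 22 days. Critical path: Task 2 → Task 3 → Task 4.

Backward pass:
LF_Task 4 = 22; LS_Task 4 = 22−6 = 16
LF_Task 3 = LS_Task 4 = 16; LS_Task 3 = 16−3 = 13
LF_Task 2 = LS_Task 3 = 13; LS_Task 2 = 13−13 = 0
LF_Task 1 = min(LS_Task 3=13, LS_Task 4=16) = 13; LS_Task 1 = 13−2 = 11
Slack_Task 1 = LS_Task 1 − ES_Task 1 = 11 − 0 = 11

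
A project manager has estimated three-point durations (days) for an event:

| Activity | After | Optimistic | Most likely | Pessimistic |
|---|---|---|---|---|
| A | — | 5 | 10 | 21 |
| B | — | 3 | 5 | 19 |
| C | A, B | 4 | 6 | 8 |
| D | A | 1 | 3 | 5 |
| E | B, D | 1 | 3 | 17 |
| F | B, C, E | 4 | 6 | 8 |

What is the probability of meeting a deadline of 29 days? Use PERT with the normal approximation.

te_A = (5 + 4·10 + 21)/6 = 66/6 = 11; σ²_A = ((21−5)/6)² = 7.111
te_B = (3 + 4·5 + 19)/6 = 42/6 = 7; σ²_B = ((19−3)/6)² = 7.111
te_C = (4 + 4·6 + 8)/6 = 36/6 = 6; σ²_C = ((8−4)/6)² = 0.444
te_D = (1 + 4·3 + 5)/6 = 18/6 = 3; σ²_D = ((5−1)/6)² = 0.444
te_E = (1 + 4·3 + 17)/6 = 30/6 = 5; σ²_E = ((17−1)/6)² = 7.111
te_F = (4 + 4·6 + 8)/6 = 36/6 = 6; σ²_F = ((8−4)/6)² = 0.444

Forward pass:
ES_A = 0; EF_A = 11
ES_B = 0; EF_B = 7
ES_C = max(EF_A=11, EF_B=7) = 11; EF_C = 11+6 = 17
ES_D = 11; EF_D = 11+3 = 14
ES_E = max(EF_B=7, EF_D=14) = 14; EF_E = 14+5 = 19
ES_F = max(EF_B=7, EF_C=17, EF_E=19) = 19; EF_F = 19+6 = 25
Expected project duration μ = 25 days. Critical path: A → D → E → F.

Variance along critical path = 7.111 + 0.444 + 7.111 + 0.444 = 15.111; σ = √15.111 = 3.887 days.
Z = (29 − 25) / 3.887 = 1.029
P(T ≤ 29) = Φ(1.029) ≈ 0.848

0.848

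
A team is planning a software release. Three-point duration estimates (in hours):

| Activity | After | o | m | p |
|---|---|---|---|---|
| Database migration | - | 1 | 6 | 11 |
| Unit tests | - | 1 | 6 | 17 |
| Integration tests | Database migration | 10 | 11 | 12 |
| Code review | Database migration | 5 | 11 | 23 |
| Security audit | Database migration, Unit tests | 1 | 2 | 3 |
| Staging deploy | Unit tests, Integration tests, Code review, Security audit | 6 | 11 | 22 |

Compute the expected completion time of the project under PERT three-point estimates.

te_Database migration = (1 + 4·6 + 11)/6 = 36/6 = 6
te_Unit tests = (1 + 4·6 + 17)/6 = 42/6 = 7
te_Integration tests = (10 + 4·11 + 12)/6 = 66/6 = 11
te_Code review = (5 + 4·11 + 23)/6 = 72/6 = 12
te_Security audit = (1 + 4·2 + 3)/6 = 12/6 = 2
te_Staging deploy = (6 + 4·11 + 22)/6 = 72/6 = 12

Forward pass:
ES_Database migration = 0; EF_Database migration = 6
ES_Unit tests = 0; EF_Unit tests = 7
ES_Integration tests = 6; EF_Integration tests = 6+11 = 17
ES_Code review = 6; EF_Code review = 6+12 = 18
ES_Security audit = max(EF_Database migration=6, EF_Unit tests=7) = 7; EF_Security audit = 7+2 = 9
ES_Staging deploy = max(EF_Unit tests=7, EF_Integration tests=17, EF_Code review=18, EF_Security audit=9) = 18; EF_Staging deploy = 18+12 = 30
Expected project duration μ = 30 hours. Critical path: Database migration → Code review → Staging deploy.

30 hours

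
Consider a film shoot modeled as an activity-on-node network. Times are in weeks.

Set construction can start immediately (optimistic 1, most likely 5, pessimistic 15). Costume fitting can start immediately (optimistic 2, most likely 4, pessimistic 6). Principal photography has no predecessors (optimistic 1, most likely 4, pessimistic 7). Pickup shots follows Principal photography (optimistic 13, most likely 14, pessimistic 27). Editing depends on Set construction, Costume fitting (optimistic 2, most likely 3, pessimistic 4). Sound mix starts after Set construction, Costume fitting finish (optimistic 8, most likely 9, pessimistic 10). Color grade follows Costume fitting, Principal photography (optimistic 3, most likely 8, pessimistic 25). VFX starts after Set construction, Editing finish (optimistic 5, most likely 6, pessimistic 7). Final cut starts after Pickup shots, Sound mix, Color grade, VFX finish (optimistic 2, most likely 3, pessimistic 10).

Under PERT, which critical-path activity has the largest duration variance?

te_Set construction = (1 + 4·5 + 15)/6 = 36/6 = 6; σ²_Set construction = ((15−1)/6)² = 5.444
te_Costume fitting = (2 + 4·4 + 6)/6 = 24/6 = 4; σ²_Costume fitting = ((6−2)/6)² = 0.444
te_Principal photography = (1 + 4·4 + 7)/6 = 24/6 = 4; σ²_Principal photography = ((7−1)/6)² = 1.000
te_Pickup shots = (13 + 4·14 + 27)/6 = 96/6 = 16; σ²_Pickup shots = ((27−13)/6)² = 5.444
te_Editing = (2 + 4·3 + 4)/6 = 18/6 = 3; σ²_Editing = ((4−2)/6)² = 0.111
te_Sound mix = (8 + 4·9 + 10)/6 = 54/6 = 9; σ²_Sound mix = ((10−8)/6)² = 0.111
te_Color grade = (3 + 4·8 + 25)/6 = 60/6 = 10; σ²_Color grade = ((25−3)/6)² = 13.444
te_VFX = (5 + 4·6 + 7)/6 = 36/6 = 6; σ²_VFX = ((7−5)/6)² = 0.111
te_Final cut = (2 + 4·3 + 10)/6 = 24/6 = 4; σ²_Final cut = ((10−2)/6)² = 1.778

Forward pass:
ES_Set construction = 0; EF_Set construction = 6
ES_Costume fitting = 0; EF_Costume fitting = 4
ES_Principal photography = 0; EF_Principal photography = 4
ES_Pickup shots = 4; EF_Pickup shots = 4+16 = 20
ES_Editing = max(EF_Set construction=6, EF_Costume fitting=4) = 6; EF_Editing = 6+3 = 9
ES_Sound mix = max(EF_Set construction=6, EF_Costume fitting=4) = 6; EF_Sound mix = 6+9 = 15
ES_Color grade = max(EF_Costume fitting=4, EF_Principal photography=4) = 4; EF_Color grade = 4+10 = 14
ES_VFX = max(EF_Set construction=6, EF_Editing=9) = 9; EF_VFX = 9+6 = 15
ES_Final cut = max(EF_Pickup shots=20, EF_Sound mix=15, EF_Color grade=14, EF_VFX=15) = 20; EF_Final cut = 20+4 = 24
Expected project duration μ = 24 weeks. Critical path: Principal photography → Pickup shots → Final cut.

Variances on critical path: σ²_Principal photography=1.000, σ²_Pickup shots=5.444, σ²_Final cut=1.778.
Largest is σ²_Pickup shots = 5.444.

Pickup shots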